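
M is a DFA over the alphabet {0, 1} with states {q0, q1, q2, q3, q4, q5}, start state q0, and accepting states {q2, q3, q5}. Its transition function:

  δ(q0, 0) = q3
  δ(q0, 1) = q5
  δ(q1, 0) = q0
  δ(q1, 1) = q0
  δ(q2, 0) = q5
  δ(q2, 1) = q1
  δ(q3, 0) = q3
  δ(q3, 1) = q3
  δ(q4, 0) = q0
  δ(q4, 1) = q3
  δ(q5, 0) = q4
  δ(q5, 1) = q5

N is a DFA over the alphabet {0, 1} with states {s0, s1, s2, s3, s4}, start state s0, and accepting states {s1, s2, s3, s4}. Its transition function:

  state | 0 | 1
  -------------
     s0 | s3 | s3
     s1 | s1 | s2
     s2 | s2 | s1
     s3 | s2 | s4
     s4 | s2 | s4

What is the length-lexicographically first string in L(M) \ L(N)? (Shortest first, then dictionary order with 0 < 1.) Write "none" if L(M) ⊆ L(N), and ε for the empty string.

Exploring the product automaton M × N from the start pair (q0, s0), following both machines on each input symbol, reaches 13 state pairs: (q0, s0), (q3, s3), (q5, s3), (q3, s2), (q3, s4), (q4, s2), (q5, s4), (q3, s1), (q0, s2), (q5, s1), (q4, s1), (q5, s2), (q0, s1).
M accepts in {q2, q3, q5} and N accepts in {s1, s2, s3, s4}. The reachable pairs whose M-component is accepting are (q3, s3), (q5, s3), (q3, s2), (q3, s4), (q5, s4), (q3, s1), (q5, s1), (q5, s2); in each of them the N-component is accepting too, so the product for L(M) \ L(N) (M-component accepting, N-component rejecting) has no reachable accepting pair and the difference is empty.
So every string accepted by M is also accepted by N: L(M) \ L(N) = ∅ and there is no such string.

none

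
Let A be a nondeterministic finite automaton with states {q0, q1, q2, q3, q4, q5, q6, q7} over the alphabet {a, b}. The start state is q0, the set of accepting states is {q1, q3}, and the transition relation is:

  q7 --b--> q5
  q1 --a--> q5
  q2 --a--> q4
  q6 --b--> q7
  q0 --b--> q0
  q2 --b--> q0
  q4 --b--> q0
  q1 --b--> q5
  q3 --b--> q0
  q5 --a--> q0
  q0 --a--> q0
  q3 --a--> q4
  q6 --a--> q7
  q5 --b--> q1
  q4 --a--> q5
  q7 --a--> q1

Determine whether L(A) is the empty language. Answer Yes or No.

The states reachable from the start state are {q0}.
None of the accepting states {q1, q3} is reachable, so no string is accepted and L(A) = ∅.

Yes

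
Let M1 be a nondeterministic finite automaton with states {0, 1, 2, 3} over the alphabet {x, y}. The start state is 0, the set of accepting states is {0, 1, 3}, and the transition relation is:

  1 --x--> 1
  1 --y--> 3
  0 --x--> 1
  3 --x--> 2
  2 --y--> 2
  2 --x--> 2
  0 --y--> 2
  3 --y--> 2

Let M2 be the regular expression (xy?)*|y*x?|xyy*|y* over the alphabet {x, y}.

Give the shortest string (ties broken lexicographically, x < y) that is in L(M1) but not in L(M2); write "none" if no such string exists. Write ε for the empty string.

none

Converting the expression M2 to a DFA (subset construction, then merging equivalent states) gives the minimal DFA with states {r0, r1, r2, r3, r4, r5, r6, r7, r8}, start state r0, accepting states {r0, r1, r2, r3, r4, r5, r6, r7} and transitions r0: x→r1, y→r2; r1: x→r3, y→r4; r2: x→r5, y→r2; r3: x→r3, y→r6; r4: x→r3, y→r7; r5: x→r8, y→r8; r6: x→r3, y→r8; r7: x→r8, y→r7; r8: x→r8, y→r8.
Exploring the product automaton M1 × M2 from the start pair (0, r0), following both machines on each input symbol, reaches 11 state pairs: (0, r0), (1, r1), (2, r2), (1, r3), (3, r4), (2, r5), (3, r6), (2, r3), (2, r7), (2, r8), (2, r6).
M1 accepts in {0, 1, 3} and M2 accepts in {r0, r1, r2, r3, r4, r5, r6, r7}. The reachable pairs whose M1-component is accepting are (0, r0), (1, r1), (1, r3), (3, r4), (3, r6); in each of them the M2-component is accepting too, so the product for L(M1) \ L(M2) (M1-component accepting, M2-component rejecting) has no reachable accepting pair and the difference is empty.
So every string accepted by M1 is also accepted by M2: L(M1) \ L(M2) = ∅ and there is no such string.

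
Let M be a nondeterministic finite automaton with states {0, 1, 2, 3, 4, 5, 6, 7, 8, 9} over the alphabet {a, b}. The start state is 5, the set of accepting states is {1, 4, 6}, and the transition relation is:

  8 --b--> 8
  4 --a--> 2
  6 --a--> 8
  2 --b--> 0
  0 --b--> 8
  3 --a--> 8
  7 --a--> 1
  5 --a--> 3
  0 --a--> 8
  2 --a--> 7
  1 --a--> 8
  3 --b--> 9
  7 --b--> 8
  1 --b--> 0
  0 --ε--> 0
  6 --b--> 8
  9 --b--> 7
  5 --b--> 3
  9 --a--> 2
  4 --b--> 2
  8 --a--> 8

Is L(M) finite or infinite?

The useful states (reachable from 5 and able to reach an accepting state) are {1, 2, 3, 5, 7, 9}.
Restricted to these states the transition graph has no cycle, so every accepting path has bounded length and L is finite.

finite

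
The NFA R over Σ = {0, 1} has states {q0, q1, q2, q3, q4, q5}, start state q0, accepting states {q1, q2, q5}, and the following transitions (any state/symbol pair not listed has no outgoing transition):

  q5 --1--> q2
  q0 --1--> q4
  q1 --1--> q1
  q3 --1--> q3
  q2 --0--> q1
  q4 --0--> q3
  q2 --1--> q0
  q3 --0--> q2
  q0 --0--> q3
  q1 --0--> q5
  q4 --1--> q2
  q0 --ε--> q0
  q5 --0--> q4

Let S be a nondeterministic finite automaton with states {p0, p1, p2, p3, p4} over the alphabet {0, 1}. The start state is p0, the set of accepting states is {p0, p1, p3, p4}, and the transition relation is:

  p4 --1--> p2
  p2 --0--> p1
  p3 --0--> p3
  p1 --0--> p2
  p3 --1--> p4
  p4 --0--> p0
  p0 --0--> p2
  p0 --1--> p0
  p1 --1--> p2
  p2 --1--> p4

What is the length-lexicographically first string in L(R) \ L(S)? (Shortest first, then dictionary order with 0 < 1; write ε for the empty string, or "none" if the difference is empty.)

000

The string 000 is accepted by R but not by S.
No shorter string lies in the difference, and 000 is the lexicographically first length-3 string in L(R) \ L(S).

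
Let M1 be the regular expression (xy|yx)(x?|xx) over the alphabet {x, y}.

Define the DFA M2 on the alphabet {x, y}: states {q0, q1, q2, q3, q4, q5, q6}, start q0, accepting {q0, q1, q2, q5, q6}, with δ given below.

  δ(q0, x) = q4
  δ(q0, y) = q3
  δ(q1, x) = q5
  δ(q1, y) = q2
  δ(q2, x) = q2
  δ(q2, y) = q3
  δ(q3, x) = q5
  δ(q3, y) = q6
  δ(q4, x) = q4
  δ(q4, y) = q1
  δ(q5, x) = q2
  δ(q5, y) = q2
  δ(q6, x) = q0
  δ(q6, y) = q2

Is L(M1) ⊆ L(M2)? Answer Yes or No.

Converting the expression M1 to a DFA (subset construction, then merging equivalent states) gives the minimal DFA with states {r0, r1, r2, r3, r4, r5, r6}, start state r0, accepting states {r4, r5, r6} and transitions r0: x→r1, y→r2; r1: x→r3, y→r4; r2: x→r4, y→r3; r3: x→r3, y→r3; r4: x→r5, y→r3; r5: x→r6, y→r3; r6: x→r3, y→r3.
Exploring the product automaton M1 × M2 from the start pair (r0, q0), following both machines on each input symbol, reaches 15 state pairs: (r0, q0), (r1, q4), (r2, q3), (r3, q4), (r4, q1), (r4, q5), (r3, q6), (r3, q1), (r5, q5), (r3, q2), (r5, q2), (r3, q0), (r3, q5), (r6, q2), (r3, q3).
M1 accepts in {r4, r5, r6} and M2 accepts in {q0, q1, q2, q5, q6}. The reachable pairs whose M1-component is accepting are (r4, q1), (r4, q5), (r5, q5), (r5, q2), (r6, q2); in each of them the M2-component is accepting too, so the product for L(M1) \ L(M2) (M1-component accepting, M2-component rejecting) has no reachable accepting pair and the difference is empty.
Hence every string in L(M1) is also in L(M2).

Yes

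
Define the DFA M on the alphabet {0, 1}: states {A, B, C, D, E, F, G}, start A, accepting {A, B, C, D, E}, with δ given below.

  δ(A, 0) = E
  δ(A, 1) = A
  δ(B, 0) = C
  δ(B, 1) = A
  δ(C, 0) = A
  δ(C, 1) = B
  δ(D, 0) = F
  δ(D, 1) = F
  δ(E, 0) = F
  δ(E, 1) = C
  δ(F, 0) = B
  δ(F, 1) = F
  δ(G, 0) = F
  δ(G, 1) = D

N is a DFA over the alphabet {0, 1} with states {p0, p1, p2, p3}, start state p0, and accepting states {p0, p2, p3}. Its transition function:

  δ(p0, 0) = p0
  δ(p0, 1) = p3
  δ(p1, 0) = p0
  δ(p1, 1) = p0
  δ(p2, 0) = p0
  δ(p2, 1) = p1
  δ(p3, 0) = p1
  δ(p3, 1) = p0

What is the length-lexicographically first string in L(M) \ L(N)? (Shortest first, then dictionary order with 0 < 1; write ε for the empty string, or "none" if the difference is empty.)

The string 10 is accepted by M but not by N.
No shorter string lies in the difference, and 10 is the lexicographically first length-2 string in L(M) \ L(N).

10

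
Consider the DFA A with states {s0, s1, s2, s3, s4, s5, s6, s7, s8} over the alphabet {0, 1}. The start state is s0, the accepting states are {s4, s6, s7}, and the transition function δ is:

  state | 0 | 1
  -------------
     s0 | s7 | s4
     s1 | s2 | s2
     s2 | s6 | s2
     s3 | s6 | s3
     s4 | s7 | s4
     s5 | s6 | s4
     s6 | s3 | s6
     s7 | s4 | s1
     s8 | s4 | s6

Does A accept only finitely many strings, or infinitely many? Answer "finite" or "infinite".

State s4 is reachable from the start and can reach an accepting state, and it lies on the cycle s4 → s4.
Traversing that cycle any number of times yields accepted strings of unbounded length, so the language is infinite.

infinite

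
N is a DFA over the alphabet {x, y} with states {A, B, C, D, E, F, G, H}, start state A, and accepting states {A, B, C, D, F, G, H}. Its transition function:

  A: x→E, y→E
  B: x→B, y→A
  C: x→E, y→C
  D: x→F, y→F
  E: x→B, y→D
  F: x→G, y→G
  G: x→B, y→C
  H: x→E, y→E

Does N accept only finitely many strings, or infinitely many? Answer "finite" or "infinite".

infinite

State A is reachable from the start and can reach an accepting state, and it lies on the cycle A → E → B → A.
Traversing that cycle any number of times yields accepted strings of unbounded length, so the language is infinite.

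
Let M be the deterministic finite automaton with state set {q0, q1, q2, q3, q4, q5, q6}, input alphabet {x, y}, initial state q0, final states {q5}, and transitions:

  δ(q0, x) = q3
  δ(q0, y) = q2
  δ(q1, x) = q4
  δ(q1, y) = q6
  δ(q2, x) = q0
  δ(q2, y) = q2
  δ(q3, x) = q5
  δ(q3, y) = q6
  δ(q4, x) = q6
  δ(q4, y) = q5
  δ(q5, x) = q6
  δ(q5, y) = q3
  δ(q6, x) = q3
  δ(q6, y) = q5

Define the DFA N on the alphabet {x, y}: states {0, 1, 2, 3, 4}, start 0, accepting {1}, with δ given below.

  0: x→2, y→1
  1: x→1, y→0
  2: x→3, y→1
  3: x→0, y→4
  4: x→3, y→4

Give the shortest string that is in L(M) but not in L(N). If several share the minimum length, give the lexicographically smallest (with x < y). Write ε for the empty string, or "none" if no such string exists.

The string xx is accepted by M but not by N.
No shorter string lies in the difference, and xx is the lexicographically first length-2 string in L(M) \ L(N).

xx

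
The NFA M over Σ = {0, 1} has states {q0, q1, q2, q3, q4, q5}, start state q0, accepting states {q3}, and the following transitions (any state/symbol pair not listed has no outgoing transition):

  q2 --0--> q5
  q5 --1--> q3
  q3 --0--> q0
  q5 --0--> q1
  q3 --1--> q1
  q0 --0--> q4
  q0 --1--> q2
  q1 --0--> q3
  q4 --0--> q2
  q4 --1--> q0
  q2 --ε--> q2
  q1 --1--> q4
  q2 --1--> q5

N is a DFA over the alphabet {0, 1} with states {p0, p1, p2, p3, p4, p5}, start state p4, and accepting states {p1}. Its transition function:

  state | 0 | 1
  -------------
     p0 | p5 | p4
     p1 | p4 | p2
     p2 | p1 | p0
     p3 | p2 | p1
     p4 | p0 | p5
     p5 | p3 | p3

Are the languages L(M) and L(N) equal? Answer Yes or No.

Exploring the product automaton M × N from the start pair (q0, p4), following both machines on each input symbol, reaches 6 state pairs: (q0, p4), (q4, p0), (q2, p5), (q5, p3), (q1, p2), (q3, p1).
M accepts in {q3} and N accepts in {p1}. In every reachable pair the two components are either both accepting — (q3, p1) — or both non-accepting, so no string is accepted by exactly one of the machines: L(M) \ L(N) and L(N) \ L(M) are both empty.
Hence every string is accepted by M iff it is accepted by N, and the two languages coincide.

Yes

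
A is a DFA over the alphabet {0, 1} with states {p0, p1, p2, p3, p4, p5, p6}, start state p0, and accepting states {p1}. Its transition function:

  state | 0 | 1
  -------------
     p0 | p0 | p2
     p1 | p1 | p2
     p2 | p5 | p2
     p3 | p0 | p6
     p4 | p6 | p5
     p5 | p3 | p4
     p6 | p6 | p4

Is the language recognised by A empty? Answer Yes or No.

The states reachable from the start state are {p0, p2, p3, p4, p5, p6}.
None of the accepting states {p1} is reachable, so no string is accepted and L(A) = ∅.

Yes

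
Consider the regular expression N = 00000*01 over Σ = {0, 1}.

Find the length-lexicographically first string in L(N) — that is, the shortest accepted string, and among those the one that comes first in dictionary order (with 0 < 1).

By inspection of the expression, no string of length less than 6 matches, and 000001 is the lexicographically first match of length 6.

000001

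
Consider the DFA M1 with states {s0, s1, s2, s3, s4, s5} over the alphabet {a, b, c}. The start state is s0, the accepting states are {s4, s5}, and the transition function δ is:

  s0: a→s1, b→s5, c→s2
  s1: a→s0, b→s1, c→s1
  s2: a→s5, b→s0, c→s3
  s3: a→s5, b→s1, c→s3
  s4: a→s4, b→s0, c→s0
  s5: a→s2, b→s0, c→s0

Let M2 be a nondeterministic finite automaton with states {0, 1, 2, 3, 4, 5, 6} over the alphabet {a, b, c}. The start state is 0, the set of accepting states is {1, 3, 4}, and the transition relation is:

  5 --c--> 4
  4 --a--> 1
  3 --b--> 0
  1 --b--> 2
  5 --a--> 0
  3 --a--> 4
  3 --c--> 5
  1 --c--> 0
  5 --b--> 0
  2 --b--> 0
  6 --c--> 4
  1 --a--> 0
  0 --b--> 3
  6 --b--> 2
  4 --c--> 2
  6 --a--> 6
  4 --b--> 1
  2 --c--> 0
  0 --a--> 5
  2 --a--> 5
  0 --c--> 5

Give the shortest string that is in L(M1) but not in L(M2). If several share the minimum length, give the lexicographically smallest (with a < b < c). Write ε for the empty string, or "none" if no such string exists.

ca

The string ca is accepted by M1 but not by M2.
No shorter string lies in the difference, and ca is the lexicographically first length-2 string in L(M1) \ L(M2).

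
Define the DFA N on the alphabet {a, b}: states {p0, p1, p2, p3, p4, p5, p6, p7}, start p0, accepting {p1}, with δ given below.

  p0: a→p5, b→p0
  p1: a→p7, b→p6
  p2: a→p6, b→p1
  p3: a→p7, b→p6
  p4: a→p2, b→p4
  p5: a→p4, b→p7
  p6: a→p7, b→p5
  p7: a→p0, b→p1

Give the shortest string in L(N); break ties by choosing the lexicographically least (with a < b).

abb

A breadth-first search from p0 reaches an accepting state first via the path p0 → p5 → p7 → p1 on input abb.
No string of length < 3 is accepted (BFS exhausts all shorter strings without reaching an accepting state), and abb is the lexicographically least accepting string of length 3.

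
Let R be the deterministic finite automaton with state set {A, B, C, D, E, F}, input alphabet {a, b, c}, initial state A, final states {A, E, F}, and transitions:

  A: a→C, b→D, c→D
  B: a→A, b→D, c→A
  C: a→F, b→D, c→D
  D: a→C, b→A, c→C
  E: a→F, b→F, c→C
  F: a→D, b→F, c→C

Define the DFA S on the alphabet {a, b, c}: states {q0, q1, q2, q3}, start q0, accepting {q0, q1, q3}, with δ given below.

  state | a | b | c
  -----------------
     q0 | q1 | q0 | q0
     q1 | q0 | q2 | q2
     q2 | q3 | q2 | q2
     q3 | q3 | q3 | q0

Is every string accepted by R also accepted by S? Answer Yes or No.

No

The string abb is in L(R) but not in L(S).
So L(R) ⊄ L(S).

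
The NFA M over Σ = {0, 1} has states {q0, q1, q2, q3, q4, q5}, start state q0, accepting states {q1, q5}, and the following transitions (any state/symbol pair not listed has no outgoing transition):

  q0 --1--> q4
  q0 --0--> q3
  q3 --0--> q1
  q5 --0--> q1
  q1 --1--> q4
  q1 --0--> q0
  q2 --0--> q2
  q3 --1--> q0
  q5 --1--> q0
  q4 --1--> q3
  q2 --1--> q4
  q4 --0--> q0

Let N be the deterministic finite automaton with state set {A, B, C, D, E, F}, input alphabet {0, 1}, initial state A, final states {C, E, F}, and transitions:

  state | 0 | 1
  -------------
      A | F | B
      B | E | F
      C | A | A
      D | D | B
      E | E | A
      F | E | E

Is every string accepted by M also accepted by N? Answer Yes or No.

Exploring the product automaton M × N from the start pair (q0, A), following both machines on each input symbol, reaches 14 state pairs: (q0, A), (q3, F), (q4, B), (q1, E), (q0, E), (q4, A), (q3, E), (q0, F), (q3, B), (q4, E), (q3, A), (q1, F), (q0, B), (q4, F).
M accepts in {q1, q5} and N accepts in {C, E, F}. The reachable pairs whose M-component is accepting are (q1, E), (q1, F); in each of them the N-component is accepting too, so the product for L(M) \ L(N) (M-component accepting, N-component rejecting) has no reachable accepting pair and the difference is empty.
Hence every string in L(M) is also in L(N).

Yes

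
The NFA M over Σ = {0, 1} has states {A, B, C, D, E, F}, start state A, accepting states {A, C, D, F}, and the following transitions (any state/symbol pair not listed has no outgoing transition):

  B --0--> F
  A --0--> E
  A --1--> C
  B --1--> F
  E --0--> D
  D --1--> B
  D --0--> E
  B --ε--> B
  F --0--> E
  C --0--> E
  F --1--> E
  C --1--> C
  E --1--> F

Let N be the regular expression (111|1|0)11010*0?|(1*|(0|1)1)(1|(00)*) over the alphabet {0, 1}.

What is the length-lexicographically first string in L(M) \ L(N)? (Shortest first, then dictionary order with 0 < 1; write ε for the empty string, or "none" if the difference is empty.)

101

The string 101 is accepted by M but not by N.
No shorter string lies in the difference, and 101 is the lexicographically first length-3 string in L(M) \ L(N).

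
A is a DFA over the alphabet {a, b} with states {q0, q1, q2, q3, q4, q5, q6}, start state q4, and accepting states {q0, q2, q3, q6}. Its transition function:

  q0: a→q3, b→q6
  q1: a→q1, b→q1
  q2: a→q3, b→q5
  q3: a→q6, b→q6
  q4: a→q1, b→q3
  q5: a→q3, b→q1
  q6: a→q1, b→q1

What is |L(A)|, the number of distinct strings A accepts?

The useful subgraph on states {q3, q4, q6} is acyclic, so L(A) is finite; the longest accepting path visits 3 useful states, giving maximum string length 2.
Counting accepting paths from q4 by length: 1 of length 1, 2 of length 2. Total 3.

3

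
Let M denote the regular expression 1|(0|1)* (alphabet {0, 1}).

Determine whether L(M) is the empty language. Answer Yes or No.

No

The empty string ε matches the expression, so it belongs to L(M).
Since L(M) contains at least one string, it is not empty.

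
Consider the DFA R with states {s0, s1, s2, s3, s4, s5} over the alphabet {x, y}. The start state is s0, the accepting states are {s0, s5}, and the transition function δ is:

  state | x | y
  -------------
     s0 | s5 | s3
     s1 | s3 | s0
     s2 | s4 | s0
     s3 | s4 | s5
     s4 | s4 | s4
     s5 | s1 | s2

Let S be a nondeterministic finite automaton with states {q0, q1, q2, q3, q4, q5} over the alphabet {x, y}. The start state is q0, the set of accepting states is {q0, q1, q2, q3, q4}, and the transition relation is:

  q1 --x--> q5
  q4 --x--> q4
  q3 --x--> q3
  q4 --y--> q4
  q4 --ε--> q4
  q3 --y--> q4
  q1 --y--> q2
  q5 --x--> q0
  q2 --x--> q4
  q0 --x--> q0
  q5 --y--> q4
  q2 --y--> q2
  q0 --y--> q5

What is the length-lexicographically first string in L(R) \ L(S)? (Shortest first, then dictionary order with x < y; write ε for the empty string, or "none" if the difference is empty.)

The string xxy is accepted by R but not by S.
No shorter string lies in the difference, and xxy is the lexicographically first length-3 string in L(R) \ L(S).

xxy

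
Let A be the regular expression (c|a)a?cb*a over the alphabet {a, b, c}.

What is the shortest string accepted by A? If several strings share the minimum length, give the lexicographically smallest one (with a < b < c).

By inspection of the expression, no string of length less than 3 matches, and aca is the lexicographically first match of length 3.

aca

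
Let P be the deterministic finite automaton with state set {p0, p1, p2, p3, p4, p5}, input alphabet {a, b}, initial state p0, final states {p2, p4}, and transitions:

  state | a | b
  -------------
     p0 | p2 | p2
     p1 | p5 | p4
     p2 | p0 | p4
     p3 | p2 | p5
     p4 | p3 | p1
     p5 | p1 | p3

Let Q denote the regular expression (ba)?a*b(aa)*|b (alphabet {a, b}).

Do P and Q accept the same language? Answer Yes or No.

No

The string a is accepted by P but rejected by Q.
So L(P) ≠ L(Q).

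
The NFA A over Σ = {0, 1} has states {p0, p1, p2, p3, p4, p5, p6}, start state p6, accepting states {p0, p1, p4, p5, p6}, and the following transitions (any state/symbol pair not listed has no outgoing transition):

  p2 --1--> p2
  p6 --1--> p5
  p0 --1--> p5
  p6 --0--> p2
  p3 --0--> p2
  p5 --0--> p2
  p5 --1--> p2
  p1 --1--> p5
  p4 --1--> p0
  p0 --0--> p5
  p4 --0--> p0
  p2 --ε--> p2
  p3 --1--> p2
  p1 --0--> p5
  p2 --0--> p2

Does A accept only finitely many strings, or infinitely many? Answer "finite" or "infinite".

finite

The useful states (reachable from p6 and able to reach an accepting state) are {p5, p6}.
Restricted to these states the transition graph has no cycle, so every accepting path has bounded length and L is finite.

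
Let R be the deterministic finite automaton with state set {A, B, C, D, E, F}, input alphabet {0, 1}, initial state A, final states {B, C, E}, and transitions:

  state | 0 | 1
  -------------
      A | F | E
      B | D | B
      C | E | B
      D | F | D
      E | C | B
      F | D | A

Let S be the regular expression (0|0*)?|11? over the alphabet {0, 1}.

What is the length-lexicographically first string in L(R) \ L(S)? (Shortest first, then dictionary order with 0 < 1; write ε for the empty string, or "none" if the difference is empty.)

10

The string 10 is accepted by R but not by S.
No shorter string lies in the difference, and 10 is the lexicographically first length-2 string in L(R) \ L(S).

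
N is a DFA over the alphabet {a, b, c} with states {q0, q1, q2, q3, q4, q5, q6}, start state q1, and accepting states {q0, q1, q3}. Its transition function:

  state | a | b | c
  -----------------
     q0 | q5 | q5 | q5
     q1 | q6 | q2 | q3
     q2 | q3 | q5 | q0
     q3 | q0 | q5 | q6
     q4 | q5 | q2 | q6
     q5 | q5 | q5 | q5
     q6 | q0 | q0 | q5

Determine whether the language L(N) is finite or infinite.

The useful states (reachable from q1 and able to reach an accepting state) are {q0, q1, q2, q3, q6}.
Restricted to these states the transition graph has no cycle, so every accepting path has bounded length and L is finite.

finite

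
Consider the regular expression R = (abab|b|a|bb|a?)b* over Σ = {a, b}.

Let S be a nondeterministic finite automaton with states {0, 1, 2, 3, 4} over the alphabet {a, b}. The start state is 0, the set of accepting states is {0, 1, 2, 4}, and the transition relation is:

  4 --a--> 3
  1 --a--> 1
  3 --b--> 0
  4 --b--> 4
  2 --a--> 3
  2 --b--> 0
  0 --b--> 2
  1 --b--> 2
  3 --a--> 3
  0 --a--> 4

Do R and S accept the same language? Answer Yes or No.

No

The string aab is accepted by S but rejected by R.
So L(R) ≠ L(S).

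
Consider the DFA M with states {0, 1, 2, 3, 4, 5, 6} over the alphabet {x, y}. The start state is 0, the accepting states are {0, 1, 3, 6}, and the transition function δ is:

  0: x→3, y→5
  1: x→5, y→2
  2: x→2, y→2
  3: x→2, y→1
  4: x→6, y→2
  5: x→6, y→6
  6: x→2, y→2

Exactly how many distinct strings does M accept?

The useful subgraph on states {0, 1, 3, 5, 6} is acyclic, so L(M) is finite; the longest accepting path visits 5 useful states, giving maximum string length 4.
Counting accepting paths from 0 by length: 1 of length 0, 1 of length 1, 3 of length 2, 2 of length 4. Total 7.

7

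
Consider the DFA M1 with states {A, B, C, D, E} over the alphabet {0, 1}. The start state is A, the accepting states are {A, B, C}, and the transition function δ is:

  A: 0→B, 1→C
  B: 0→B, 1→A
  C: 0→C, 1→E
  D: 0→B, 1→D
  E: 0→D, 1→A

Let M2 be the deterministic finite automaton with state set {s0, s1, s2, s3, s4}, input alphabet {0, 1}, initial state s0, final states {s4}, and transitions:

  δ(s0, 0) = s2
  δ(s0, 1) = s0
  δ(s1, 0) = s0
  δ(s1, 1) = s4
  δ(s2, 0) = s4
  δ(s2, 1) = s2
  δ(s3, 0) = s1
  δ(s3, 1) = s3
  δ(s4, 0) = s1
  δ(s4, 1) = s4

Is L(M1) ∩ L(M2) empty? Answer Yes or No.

No

The string 00 is accepted by both M1 and M2.
Hence L(M1) ∩ L(M2) ≠ ∅.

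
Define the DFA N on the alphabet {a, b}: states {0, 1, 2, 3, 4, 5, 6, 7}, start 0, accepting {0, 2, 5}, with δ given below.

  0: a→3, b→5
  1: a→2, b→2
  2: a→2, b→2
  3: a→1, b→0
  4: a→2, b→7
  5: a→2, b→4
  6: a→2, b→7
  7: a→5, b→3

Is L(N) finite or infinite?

infinite

State 0 is reachable from the start and can reach an accepting state, and it lies on the cycle 0 → 3 → 0.
Traversing that cycle any number of times yields accepted strings of unbounded length, so the language is infinite.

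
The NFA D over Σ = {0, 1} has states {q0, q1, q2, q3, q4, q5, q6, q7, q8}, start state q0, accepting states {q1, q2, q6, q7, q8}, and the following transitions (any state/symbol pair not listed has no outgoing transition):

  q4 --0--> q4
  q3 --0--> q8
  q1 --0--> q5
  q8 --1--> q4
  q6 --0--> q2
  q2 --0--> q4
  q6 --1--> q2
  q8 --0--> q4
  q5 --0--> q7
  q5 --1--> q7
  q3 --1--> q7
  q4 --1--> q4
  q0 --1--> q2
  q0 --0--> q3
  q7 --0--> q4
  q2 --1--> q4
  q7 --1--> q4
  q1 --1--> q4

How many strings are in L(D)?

3

The useful subgraph on states {q0, q2, q3, q7, q8} is acyclic, so L(D) is finite; the longest accepting path visits 3 useful states, giving maximum string length 2.
Counting accepting paths from q0 by length: 1 of length 1, 2 of length 2. Total 3.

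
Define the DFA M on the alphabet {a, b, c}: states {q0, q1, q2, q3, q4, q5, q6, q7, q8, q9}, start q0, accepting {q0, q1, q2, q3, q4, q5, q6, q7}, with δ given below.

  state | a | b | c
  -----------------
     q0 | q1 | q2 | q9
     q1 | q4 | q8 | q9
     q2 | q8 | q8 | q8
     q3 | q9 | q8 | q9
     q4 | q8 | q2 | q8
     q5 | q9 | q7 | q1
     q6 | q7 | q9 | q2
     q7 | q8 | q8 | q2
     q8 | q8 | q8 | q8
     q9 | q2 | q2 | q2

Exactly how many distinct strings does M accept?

The useful subgraph on states {q0, q1, q2, q4, q9} is acyclic, so L(M) is finite; the longest accepting path visits 4 useful states, giving maximum string length 3.
Counting accepting paths from q0 by length: 1 of length 0, 2 of length 1, 4 of length 2, 4 of length 3. Total 11.

11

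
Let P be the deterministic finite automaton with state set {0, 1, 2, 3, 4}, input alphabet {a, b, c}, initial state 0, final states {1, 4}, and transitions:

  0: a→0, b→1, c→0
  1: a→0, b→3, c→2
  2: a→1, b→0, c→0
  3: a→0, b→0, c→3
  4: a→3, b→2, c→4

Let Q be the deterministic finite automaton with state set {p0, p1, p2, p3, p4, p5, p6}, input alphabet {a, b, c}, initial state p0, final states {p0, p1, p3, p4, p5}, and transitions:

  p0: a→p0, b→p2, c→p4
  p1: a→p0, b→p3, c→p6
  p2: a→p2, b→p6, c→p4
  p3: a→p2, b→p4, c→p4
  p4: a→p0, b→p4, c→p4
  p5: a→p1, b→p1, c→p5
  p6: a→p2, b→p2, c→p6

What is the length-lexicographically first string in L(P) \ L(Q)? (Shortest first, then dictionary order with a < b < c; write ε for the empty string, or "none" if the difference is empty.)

The string b is accepted by P but not by Q.
No shorter string lies in the difference, and b is the lexicographically first length-1 string in L(P) \ L(Q).

b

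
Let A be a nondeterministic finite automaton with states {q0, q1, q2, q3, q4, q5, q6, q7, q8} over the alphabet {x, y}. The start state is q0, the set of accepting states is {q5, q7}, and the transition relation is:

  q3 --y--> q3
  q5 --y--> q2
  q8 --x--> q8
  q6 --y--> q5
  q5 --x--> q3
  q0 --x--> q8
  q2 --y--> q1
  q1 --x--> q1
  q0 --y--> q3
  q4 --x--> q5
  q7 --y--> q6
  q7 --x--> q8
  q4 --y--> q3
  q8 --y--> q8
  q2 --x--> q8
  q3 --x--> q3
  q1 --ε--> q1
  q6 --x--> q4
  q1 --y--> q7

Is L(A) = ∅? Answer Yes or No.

The states reachable from the start state are {q0, q3, q8}.
None of the accepting states {q5, q7} is reachable, so no string is accepted and L(A) = ∅.

Yes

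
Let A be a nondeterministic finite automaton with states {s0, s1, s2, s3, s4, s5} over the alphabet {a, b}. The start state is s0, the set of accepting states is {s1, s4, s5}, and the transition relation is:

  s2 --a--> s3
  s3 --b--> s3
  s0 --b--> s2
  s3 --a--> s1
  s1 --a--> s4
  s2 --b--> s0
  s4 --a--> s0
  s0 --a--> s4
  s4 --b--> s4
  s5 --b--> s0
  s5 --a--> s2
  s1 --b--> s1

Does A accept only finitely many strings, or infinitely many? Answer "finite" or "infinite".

State s0 is reachable from the start and can reach an accepting state, and it lies on the cycle s0 → s2 → s0.
Traversing that cycle any number of times yields accepted strings of unbounded length, so the language is infinite.

infinite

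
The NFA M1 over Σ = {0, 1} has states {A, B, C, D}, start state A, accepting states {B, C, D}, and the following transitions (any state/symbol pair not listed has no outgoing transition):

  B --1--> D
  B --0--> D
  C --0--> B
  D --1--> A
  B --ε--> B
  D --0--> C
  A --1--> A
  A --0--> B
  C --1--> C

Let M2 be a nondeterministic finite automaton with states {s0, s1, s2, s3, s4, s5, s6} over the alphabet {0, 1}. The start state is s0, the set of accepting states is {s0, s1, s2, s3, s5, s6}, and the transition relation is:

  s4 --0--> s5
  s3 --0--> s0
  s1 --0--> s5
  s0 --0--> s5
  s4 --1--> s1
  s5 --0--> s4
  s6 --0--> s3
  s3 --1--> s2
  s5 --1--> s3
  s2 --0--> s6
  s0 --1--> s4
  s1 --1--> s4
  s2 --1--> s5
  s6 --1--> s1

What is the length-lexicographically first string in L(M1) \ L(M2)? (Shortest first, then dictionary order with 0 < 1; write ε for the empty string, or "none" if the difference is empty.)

The string 00 is accepted by M1 but not by M2.
No shorter string lies in the difference, and 00 is the lexicographically first length-2 string in L(M1) \ L(M2).

00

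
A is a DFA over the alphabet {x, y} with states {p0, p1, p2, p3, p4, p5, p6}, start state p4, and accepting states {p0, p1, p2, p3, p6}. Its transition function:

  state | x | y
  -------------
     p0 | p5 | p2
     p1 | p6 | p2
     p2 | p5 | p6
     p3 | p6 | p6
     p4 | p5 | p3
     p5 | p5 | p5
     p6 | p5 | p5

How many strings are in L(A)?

The useful subgraph on states {p3, p4, p6} is acyclic, so L(A) is finite; the longest accepting path visits 3 useful states, giving maximum string length 2.
Counting accepting paths from p4 by length: 1 of length 1, 2 of length 2. Total 3.

3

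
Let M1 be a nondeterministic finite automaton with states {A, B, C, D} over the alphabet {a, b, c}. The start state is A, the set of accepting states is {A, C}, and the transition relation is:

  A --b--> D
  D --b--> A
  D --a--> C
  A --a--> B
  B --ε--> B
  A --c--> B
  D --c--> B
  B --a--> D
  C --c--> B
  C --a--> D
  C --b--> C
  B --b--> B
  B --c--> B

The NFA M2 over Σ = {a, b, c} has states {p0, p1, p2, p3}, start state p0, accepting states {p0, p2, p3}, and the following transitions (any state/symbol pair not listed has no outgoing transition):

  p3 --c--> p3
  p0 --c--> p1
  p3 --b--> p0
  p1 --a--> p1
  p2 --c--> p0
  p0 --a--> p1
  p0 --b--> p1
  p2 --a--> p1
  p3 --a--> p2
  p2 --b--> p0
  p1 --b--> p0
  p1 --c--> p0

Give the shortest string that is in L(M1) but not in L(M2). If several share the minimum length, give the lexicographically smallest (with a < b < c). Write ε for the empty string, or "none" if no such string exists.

The string ba is accepted by M1 but not by M2.
No shorter string lies in the difference, and ba is the lexicographically first length-2 string in L(M1) \ L(M2).

ba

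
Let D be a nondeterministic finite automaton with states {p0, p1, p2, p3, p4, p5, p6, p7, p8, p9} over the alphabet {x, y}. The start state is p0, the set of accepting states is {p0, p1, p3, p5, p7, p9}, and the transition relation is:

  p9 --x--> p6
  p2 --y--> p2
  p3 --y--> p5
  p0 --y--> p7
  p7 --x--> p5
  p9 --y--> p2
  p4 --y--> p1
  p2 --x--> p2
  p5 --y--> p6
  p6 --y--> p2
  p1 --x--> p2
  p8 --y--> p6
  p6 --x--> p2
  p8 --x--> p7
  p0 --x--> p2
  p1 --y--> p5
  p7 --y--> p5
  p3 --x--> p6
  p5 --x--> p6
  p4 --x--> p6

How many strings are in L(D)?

The useful subgraph on states {p0, p5, p7} is acyclic, so L(D) is finite; the longest accepting path visits 3 useful states, giving maximum string length 2.
Counting accepting paths from p0 by length: 1 of length 0, 1 of length 1, 2 of length 2. Total 4.

4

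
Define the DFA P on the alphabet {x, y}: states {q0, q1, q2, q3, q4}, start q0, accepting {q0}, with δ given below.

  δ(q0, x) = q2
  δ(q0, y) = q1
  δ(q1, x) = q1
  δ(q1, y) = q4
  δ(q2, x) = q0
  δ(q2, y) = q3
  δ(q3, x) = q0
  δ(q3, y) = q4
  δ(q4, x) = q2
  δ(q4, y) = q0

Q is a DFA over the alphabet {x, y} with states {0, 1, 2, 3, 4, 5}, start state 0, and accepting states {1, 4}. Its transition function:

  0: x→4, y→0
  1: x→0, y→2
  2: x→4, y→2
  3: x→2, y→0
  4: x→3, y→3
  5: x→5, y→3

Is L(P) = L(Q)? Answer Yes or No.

The empty string ε is accepted by P but rejected by Q.
So L(P) ≠ L(Q).

No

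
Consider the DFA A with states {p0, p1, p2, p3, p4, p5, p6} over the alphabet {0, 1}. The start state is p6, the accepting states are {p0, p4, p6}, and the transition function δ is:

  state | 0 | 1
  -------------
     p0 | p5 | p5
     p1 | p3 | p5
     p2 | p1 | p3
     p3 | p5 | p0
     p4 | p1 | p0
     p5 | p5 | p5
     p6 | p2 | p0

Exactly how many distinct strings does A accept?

4

The useful subgraph on states {p0, p1, p2, p3, p6} is acyclic, so L(A) is finite; the longest accepting path visits 5 useful states, giving maximum string length 4.
Counting accepting paths from p6 by length: 1 of length 0, 1 of length 1, 1 of length 3, 1 of length 4. Total 4.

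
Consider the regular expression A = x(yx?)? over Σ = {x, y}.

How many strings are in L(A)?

3

The expression has no Kleene star, so L(A) is finite. Expanding the alternatives gives {x, xy, xyx}.
That is 1 of length 1, 1 of length 2, 1 of length 3: 3 strings in all.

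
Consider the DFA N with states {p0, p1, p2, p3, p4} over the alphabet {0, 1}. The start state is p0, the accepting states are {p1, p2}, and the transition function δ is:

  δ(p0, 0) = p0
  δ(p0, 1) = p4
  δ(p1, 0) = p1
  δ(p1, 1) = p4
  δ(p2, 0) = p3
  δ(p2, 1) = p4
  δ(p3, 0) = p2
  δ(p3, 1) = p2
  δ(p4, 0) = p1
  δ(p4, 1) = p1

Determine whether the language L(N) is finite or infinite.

infinite

State p0 is reachable from the start and can reach an accepting state, and it lies on the cycle p0 → p0.
Traversing that cycle any number of times yields accepted strings of unbounded length, so the language is infinite.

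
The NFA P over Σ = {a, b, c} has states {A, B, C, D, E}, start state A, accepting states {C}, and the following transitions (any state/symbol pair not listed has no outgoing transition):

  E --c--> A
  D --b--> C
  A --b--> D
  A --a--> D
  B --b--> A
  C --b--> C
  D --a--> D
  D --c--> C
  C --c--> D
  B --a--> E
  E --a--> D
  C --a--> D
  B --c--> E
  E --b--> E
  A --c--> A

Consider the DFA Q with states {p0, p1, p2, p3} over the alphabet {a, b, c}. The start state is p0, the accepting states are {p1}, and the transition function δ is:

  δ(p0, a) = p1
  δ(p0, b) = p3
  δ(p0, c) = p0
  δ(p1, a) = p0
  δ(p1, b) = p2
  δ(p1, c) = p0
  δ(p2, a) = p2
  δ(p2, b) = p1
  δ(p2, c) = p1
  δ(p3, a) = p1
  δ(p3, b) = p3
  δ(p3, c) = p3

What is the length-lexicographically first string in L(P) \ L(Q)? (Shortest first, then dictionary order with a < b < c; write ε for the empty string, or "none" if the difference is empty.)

ab

The string ab is accepted by P but not by Q.
No shorter string lies in the difference, and ab is the lexicographically first length-2 string in L(P) \ L(Q).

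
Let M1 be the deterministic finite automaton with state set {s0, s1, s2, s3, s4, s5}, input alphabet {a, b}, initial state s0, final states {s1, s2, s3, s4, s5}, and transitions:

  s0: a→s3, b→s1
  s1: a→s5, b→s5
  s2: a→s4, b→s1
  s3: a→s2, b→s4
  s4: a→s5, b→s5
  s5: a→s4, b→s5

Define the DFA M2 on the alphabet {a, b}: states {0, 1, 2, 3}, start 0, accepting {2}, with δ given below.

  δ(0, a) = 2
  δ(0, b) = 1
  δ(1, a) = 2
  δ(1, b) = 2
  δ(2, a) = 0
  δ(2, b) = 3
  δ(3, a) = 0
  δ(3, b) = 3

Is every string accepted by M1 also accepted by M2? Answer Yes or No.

No

The string b is in L(M1) but not in L(M2).
So L(M1) ⊄ L(M2).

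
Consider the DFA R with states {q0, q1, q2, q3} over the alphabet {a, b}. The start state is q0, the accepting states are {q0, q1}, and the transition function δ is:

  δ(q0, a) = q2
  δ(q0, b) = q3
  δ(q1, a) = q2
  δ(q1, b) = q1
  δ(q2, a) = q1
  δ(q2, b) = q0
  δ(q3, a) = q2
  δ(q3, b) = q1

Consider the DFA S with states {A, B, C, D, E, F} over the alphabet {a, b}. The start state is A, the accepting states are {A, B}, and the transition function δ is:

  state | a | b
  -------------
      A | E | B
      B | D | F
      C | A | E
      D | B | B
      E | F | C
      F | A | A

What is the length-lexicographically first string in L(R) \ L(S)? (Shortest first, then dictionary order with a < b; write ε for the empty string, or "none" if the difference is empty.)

aa

The string aa is accepted by R but not by S.
No shorter string lies in the difference, and aa is the lexicographically first length-2 string in L(R) \ L(S).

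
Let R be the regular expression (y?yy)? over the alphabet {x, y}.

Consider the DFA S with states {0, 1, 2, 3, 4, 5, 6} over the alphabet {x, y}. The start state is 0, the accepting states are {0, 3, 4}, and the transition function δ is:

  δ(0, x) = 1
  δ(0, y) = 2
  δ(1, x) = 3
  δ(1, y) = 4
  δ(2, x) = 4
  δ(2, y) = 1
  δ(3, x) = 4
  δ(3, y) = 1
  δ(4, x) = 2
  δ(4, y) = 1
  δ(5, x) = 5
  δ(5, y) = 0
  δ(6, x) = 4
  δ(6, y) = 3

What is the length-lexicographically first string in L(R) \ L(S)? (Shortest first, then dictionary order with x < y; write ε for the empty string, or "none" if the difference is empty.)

yy

The string yy is accepted by R but not by S.
No shorter string lies in the difference, and yy is the lexicographically first length-2 string in L(R) \ L(S).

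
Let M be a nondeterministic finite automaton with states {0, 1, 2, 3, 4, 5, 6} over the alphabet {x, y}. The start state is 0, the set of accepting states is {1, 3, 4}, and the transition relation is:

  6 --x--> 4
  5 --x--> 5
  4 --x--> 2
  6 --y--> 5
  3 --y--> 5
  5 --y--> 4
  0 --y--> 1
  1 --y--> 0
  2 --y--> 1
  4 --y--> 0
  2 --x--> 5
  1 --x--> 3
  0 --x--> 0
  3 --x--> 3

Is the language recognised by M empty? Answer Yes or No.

The string y is accepted: the run 0 → 1 ends in the accepting state 1.
Since at least one string is accepted, L(M) is not empty.

No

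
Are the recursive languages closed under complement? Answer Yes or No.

Run the decider for L and flip its answer; since the decider halts on every input, this decides the complement.
So the recursive languages are closed under complement.

Yes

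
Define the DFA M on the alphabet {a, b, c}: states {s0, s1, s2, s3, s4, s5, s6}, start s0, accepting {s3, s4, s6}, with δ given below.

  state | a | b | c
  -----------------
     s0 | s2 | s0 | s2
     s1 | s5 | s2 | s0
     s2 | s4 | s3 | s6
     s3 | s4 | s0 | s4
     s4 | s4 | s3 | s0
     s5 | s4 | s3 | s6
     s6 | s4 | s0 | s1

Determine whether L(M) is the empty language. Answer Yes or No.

No

The string aa is accepted: the run s0 → s2 → s4 ends in the accepting state s4.
Since at least one string is accepted, L(M) is not empty.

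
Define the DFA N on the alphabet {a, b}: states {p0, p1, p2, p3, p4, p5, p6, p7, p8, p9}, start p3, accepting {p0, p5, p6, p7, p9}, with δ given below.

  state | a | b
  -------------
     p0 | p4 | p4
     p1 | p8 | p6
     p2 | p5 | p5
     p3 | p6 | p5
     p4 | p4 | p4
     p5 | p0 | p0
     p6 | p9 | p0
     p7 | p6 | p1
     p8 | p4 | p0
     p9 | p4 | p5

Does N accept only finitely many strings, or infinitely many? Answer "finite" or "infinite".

The useful states (reachable from p3 and able to reach an accepting state) are {p0, p3, p5, p6, p9}.
Restricted to these states the transition graph has no cycle, so every accepting path has bounded length and L is finite.

finite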